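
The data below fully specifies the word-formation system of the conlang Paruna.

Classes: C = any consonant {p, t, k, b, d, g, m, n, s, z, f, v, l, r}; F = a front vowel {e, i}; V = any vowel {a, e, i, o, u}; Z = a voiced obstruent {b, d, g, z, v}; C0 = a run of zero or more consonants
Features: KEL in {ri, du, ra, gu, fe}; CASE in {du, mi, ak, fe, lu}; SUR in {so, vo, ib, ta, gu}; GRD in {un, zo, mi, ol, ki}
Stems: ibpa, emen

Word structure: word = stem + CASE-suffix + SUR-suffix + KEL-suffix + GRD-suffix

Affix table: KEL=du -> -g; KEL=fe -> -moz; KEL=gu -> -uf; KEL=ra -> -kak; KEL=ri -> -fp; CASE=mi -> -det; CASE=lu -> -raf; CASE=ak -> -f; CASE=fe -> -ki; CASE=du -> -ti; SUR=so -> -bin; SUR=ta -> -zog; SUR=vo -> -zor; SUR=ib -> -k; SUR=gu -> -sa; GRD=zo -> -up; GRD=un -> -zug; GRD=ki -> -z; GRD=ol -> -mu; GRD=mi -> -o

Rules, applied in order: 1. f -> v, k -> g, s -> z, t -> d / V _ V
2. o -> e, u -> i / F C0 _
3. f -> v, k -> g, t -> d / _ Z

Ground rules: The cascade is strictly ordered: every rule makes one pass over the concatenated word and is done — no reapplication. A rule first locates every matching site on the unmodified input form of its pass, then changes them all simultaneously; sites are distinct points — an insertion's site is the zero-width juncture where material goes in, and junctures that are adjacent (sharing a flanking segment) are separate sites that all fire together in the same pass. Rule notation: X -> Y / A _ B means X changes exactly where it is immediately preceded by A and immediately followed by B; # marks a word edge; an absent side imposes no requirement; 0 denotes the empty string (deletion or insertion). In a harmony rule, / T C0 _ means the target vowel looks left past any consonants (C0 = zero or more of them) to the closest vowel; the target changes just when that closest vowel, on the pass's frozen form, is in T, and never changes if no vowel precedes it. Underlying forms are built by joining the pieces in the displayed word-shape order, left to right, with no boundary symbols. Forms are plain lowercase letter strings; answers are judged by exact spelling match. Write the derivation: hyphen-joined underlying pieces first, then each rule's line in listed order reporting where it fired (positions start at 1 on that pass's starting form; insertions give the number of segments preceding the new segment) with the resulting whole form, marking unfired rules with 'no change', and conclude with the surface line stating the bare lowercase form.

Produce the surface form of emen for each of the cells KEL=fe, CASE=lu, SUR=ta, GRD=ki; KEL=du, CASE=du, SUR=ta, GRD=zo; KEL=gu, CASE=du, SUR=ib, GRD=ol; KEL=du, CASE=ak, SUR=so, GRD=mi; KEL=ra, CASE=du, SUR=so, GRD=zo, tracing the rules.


cell KEL=fe, CASE=lu, SUR=ta, GRD=ki:
underlying: emen-raf-zog-moz-z
1. f -> v, k -> g, s -> z, t -> d / V _ V: no change
2. o -> e, u -> i / F C0 _: no change
3. f -> v, k -> g, t -> d / _ Z: fires at position(s) 7: emenravzogmozz
surface: emenravzogmozz

cell KEL=du, CASE=du, SUR=ta, GRD=zo:
underlying: emen-ti-zog-g-up
1. f -> v, k -> g, s -> z, t -> d / V _ V: no change
2. o -> e, u -> i / F C0 _: fires at position(s) 8: ementizeggup
3. f -> v, k -> g, t -> d / _ Z: no change
surface: ementizeggup

cell KEL=gu, CASE=du, SUR=ib, GRD=ol:
underlying: emen-ti-k-uf-mu
1. f -> v, k -> g, s -> z, t -> d / V _ V: fires at position(s) 7: ementigufmu
2. o -> e, u -> i / F C0 _: fires at position(s) 8: ementigifmu
3. f -> v, k -> g, t -> d / _ Z: no change
surface: ementigifmu

cell KEL=du, CASE=ak, SUR=so, GRD=mi:
underlying: emen-f-bin-g-o
1. f -> v, k -> g, s -> z, t -> d / V _ V: no change
2. o -> e, u -> i / F C0 _: fires at position(s) 10: emenfbinge
3. f -> v, k -> g, t -> d / _ Z: fires at position(s) 5: emenvbinge
surface: emenvbinge

cell KEL=ra, CASE=du, SUR=so, GRD=zo:
underlying: emen-ti-bin-kak-up
1. f -> v, k -> g, s -> z, t -> d / V _ V: fires at position(s) 12: ementibinkagup
2. o -> e, u -> i / F C0 _: no change
3. f -> v, k -> g, t -> d / _ Z: no change
surface: ementibinkagup


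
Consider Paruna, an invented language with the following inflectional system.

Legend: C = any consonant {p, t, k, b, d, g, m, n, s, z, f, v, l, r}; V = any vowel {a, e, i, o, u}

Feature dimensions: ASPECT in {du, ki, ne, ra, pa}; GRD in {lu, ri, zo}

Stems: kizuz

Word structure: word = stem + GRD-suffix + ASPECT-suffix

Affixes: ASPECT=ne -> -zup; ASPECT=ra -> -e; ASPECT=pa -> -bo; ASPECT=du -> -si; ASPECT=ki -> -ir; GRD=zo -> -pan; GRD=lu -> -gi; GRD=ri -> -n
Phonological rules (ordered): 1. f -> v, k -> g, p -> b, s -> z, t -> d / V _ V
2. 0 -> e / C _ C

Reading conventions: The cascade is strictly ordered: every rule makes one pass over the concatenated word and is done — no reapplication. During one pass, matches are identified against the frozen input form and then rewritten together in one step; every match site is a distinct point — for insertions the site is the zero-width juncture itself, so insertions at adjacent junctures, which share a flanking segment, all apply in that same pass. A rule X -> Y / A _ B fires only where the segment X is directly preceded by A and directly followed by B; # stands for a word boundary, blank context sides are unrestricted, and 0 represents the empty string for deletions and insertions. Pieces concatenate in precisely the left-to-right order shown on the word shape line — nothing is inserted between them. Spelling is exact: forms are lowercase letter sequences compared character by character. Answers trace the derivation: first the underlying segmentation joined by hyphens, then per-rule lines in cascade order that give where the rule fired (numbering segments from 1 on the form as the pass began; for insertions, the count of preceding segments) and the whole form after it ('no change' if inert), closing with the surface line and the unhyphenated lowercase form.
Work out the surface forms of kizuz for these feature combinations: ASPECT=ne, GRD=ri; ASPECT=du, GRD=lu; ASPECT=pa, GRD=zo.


cell ASPECT=ne, GRD=ri:
underlying: kizuz-n-zup
1. f -> v, k -> g, p -> b, s -> z, t -> d / V _ V: no change
2. 0 -> e / C _ C: inserts after position(s) 5, 6: kizuzenezup
surface: kizuzenezup

cell ASPECT=du, GRD=lu:
underlying: kizuz-gi-si
1. f -> v, k -> g, p -> b, s -> z, t -> d / V _ V: fires at position(s) 8: kizuzgizi
2. 0 -> e / C _ C: inserts after position(s) 5: kizuzegizi
surface: kizuzegizi

cell ASPECT=pa, GRD=zo:
underlying: kizuz-pan-bo
1. f -> v, k -> g, p -> b, s -> z, t -> d / V _ V: no change
2. 0 -> e / C _ C: inserts after position(s) 5, 8: kizuzepanebo
surface: kizuzepanebo


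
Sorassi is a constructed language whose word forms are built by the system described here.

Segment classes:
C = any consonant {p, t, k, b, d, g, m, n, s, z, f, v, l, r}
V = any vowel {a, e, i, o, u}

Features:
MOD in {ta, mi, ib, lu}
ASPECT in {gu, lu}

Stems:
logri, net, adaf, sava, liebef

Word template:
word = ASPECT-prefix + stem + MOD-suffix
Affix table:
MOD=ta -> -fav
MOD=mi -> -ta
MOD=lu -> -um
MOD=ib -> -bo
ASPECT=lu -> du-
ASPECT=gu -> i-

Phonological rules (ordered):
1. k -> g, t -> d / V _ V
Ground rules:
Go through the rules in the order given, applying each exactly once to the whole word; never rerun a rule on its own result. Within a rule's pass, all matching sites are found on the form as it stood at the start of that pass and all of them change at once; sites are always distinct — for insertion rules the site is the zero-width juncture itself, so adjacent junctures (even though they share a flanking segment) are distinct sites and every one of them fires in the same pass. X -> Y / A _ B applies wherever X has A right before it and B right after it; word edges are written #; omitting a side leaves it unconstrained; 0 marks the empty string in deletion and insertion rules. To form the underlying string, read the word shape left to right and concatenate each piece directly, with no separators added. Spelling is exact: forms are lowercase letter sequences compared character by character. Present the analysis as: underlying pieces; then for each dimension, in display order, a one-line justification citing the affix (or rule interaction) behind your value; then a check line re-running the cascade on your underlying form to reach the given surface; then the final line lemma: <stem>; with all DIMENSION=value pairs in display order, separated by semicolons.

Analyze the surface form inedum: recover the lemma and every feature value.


underlying: i-net-um
MOD=lu - signalled by the affix -um
ASPECT=gu - signalled by the affix i-
check: inetum -> inedum
lemma: net; MOD=lu; ASPECT=gu


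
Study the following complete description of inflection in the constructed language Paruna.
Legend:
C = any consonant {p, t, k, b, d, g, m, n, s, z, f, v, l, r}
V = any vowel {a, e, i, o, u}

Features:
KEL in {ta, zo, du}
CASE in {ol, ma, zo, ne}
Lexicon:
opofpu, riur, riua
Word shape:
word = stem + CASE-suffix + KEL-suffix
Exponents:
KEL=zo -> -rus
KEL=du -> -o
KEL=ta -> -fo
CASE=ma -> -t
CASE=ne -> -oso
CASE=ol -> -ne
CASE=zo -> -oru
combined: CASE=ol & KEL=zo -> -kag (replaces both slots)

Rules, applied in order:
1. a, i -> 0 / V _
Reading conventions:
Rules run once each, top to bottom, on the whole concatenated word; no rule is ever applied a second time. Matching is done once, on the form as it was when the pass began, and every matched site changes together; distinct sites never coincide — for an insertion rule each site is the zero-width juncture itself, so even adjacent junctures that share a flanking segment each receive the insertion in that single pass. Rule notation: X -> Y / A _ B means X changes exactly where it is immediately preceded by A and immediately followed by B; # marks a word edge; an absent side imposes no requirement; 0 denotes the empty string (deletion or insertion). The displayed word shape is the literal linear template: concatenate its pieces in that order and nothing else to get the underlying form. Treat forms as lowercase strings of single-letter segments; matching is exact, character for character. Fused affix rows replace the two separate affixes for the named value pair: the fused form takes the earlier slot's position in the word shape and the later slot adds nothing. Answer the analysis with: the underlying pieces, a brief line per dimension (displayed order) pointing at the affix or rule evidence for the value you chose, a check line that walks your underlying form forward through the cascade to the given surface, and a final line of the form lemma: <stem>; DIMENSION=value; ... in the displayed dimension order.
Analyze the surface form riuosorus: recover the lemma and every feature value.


underlying: riua-oso-rus
KEL=zo - signalled by the affix -rus
CASE=ne - signalled by the affix -oso
check: riuaosorus -> riuosorus
lemma: riua; KEL=zo; CASE=ne


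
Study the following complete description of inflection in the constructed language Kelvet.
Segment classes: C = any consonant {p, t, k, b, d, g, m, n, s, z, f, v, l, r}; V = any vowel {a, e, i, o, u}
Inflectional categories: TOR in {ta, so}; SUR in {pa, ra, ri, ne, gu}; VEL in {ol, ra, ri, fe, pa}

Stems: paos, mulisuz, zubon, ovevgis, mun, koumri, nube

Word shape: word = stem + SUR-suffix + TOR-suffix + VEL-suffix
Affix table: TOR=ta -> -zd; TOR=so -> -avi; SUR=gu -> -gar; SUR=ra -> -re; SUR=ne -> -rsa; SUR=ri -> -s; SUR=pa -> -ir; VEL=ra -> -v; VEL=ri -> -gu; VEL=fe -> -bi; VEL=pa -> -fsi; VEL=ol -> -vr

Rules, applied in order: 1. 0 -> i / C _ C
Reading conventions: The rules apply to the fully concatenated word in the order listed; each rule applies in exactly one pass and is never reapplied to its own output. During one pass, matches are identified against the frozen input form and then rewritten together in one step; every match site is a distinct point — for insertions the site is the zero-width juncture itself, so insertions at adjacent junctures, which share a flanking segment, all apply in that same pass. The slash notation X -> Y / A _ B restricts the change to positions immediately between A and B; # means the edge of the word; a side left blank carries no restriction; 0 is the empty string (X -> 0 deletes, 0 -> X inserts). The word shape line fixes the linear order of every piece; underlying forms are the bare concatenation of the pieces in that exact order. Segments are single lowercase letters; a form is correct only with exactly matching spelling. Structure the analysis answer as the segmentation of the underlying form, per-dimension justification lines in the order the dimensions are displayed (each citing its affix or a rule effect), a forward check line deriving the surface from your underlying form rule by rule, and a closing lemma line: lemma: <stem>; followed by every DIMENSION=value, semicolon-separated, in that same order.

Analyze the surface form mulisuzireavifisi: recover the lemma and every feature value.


underlying: mulisuz-re-avi-fsi
TOR=so - signalled by the affix -avi
SUR=ra - signalled by the affix -re
VEL=pa - signalled by the affix -fsi
check: mulisuzreavifsi -> mulisuzireavifisi
lemma: mulisuz; TOR=so; SUR=ra; VEL=pa


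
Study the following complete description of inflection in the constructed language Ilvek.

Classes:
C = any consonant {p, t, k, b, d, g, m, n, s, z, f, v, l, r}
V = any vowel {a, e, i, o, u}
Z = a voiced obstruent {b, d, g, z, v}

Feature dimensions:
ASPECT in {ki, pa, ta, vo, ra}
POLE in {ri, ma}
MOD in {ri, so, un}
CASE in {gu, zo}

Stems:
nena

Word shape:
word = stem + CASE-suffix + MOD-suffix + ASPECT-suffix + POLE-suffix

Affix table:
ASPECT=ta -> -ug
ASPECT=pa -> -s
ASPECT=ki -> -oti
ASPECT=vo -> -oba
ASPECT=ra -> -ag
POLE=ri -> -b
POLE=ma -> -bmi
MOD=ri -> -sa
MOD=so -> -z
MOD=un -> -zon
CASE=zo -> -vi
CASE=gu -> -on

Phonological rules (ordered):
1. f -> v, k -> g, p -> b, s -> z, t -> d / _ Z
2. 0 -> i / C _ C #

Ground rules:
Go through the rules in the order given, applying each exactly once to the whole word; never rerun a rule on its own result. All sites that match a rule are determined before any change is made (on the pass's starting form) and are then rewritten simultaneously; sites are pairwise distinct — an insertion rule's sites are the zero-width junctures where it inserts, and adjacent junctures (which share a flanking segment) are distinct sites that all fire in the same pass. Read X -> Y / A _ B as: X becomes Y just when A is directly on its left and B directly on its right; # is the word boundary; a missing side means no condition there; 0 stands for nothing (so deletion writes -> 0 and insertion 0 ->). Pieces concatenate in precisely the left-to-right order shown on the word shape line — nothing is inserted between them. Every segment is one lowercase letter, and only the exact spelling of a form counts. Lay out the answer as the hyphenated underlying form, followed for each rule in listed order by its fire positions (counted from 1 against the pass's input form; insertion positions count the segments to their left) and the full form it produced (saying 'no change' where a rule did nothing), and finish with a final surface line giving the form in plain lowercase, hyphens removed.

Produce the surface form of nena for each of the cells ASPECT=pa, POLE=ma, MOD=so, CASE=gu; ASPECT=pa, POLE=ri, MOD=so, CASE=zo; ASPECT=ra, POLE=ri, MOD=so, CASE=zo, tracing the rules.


cell ASPECT=pa, POLE=ma, MOD=so, CASE=gu:
underlying: nena-on-z-s-bmi
1. f -> v, k -> g, p -> b, s -> z, t -> d / _ Z: fires at position(s) 8: nenaonzzbmi
2. 0 -> i / C _ C #: no change
surface: nenaonzzbmi

cell ASPECT=pa, POLE=ri, MOD=so, CASE=zo:
underlying: nena-vi-z-s-b
1. f -> v, k -> g, p -> b, s -> z, t -> d / _ Z: fires at position(s) 8: nenavizzb
2. 0 -> i / C _ C #: inserts after position(s) 8: nenavizzib
surface: nenavizzib

cell ASPECT=ra, POLE=ri, MOD=so, CASE=zo:
underlying: nena-vi-z-ag-b
1. f -> v, k -> g, p -> b, s -> z, t -> d / _ Z: no change
2. 0 -> i / C _ C #: inserts after position(s) 9: nenavizagib
surface: nenavizagib


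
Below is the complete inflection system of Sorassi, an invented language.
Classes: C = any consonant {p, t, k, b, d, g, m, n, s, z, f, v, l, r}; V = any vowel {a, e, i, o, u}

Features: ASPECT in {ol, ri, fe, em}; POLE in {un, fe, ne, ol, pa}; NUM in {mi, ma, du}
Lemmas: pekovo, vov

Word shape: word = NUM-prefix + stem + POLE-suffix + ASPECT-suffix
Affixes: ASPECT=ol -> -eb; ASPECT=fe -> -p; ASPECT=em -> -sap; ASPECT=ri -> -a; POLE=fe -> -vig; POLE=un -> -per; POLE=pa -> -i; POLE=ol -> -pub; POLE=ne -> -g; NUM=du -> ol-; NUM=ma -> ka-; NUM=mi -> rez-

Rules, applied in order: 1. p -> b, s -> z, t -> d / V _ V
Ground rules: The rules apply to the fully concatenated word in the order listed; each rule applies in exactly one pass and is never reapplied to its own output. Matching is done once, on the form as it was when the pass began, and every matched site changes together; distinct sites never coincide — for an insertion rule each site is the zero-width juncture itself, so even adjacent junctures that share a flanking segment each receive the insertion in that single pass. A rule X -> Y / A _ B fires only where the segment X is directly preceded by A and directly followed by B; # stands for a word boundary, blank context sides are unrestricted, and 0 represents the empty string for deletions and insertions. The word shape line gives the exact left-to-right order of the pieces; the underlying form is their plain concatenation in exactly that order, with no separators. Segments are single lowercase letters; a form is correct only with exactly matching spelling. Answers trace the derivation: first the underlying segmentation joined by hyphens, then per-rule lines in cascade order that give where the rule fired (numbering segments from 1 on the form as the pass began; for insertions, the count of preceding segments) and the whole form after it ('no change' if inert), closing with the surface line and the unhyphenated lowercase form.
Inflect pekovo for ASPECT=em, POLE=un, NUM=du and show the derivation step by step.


underlying: ol-pekovo-per-sap
1. p -> b, s -> z, t -> d / V _ V: fires at position(s) 9: olpekovobersap
surface: olpekovobersap


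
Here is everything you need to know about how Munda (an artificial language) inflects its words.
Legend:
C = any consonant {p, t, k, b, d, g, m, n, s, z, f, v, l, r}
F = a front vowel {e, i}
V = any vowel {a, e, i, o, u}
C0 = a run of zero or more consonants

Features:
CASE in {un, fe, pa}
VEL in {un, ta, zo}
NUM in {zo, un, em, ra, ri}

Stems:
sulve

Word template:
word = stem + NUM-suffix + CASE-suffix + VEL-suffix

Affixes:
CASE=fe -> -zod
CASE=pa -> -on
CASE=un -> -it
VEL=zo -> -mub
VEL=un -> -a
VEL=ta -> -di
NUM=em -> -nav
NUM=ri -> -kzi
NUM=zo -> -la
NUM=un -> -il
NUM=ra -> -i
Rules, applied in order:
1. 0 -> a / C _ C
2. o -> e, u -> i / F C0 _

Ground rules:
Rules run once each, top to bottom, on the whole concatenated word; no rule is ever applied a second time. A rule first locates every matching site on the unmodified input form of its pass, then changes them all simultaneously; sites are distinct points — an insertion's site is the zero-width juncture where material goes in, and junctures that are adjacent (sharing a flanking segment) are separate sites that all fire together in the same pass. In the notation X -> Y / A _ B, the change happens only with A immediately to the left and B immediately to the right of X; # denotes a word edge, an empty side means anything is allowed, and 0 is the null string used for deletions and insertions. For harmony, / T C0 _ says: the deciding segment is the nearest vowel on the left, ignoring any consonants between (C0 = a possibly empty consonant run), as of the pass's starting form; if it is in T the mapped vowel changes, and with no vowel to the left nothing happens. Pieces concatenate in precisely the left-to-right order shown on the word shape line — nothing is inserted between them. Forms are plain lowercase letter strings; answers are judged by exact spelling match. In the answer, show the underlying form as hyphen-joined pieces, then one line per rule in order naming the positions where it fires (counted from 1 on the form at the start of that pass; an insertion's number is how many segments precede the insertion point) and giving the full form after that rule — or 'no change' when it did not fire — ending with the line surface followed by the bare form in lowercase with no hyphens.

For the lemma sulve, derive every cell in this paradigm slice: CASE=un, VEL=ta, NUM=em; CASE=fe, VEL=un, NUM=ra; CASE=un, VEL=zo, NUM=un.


cell CASE=un, VEL=ta, NUM=em:
underlying: sulve-nav-it-di
1. 0 -> a / C _ C: inserts after position(s) 3, 10: sulavenavitadi
2. o -> e, u -> i / F C0 _: no change
surface: sulavenavitadi

cell CASE=fe, VEL=un, NUM=ra:
underlying: sulve-i-zod-a
1. 0 -> a / C _ C: inserts after position(s) 3: sulaveizoda
2. o -> e, u -> i / F C0 _: fires at position(s) 9: sulaveizeda
surface: sulaveizeda

cell CASE=un, VEL=zo, NUM=un:
underlying: sulve-il-it-mub
1. 0 -> a / C _ C: inserts after position(s) 3, 9: sulaveilitamub
2. o -> e, u -> i / F C0 _: no change
surface: sulaveilitamub


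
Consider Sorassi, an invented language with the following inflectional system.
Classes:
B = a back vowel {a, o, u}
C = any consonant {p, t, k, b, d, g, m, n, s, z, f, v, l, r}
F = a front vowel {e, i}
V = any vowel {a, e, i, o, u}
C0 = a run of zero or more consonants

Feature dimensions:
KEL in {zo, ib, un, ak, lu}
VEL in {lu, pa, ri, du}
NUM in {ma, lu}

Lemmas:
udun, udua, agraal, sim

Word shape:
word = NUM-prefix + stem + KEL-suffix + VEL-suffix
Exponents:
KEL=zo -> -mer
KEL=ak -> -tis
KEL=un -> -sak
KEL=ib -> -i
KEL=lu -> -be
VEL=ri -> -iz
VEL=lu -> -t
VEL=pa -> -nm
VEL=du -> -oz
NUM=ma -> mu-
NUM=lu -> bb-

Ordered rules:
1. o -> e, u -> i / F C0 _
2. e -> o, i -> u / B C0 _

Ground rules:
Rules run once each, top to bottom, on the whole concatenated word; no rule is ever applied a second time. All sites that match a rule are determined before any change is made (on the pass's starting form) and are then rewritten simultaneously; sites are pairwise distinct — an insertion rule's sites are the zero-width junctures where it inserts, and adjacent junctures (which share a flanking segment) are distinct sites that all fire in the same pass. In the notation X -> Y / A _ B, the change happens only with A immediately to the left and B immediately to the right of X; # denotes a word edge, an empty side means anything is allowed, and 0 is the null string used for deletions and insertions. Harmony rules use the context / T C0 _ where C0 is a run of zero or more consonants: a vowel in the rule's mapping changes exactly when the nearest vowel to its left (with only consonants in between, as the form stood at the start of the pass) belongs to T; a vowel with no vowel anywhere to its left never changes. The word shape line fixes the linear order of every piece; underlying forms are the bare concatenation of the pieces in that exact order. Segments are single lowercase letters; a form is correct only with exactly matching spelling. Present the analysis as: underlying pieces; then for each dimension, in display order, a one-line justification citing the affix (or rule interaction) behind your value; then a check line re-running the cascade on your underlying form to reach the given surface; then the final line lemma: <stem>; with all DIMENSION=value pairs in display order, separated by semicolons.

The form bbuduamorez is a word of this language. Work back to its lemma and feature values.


underlying: bb-udua-mer-oz
KEL=zo - signalled by the affix -mer
VEL=du - signalled by the affix -oz
NUM=lu - signalled by the affix bb-
check: bbuduameroz -> bbuduamerez -> bbuduamorez
lemma: udua; KEL=zo; VEL=du; NUM=lu


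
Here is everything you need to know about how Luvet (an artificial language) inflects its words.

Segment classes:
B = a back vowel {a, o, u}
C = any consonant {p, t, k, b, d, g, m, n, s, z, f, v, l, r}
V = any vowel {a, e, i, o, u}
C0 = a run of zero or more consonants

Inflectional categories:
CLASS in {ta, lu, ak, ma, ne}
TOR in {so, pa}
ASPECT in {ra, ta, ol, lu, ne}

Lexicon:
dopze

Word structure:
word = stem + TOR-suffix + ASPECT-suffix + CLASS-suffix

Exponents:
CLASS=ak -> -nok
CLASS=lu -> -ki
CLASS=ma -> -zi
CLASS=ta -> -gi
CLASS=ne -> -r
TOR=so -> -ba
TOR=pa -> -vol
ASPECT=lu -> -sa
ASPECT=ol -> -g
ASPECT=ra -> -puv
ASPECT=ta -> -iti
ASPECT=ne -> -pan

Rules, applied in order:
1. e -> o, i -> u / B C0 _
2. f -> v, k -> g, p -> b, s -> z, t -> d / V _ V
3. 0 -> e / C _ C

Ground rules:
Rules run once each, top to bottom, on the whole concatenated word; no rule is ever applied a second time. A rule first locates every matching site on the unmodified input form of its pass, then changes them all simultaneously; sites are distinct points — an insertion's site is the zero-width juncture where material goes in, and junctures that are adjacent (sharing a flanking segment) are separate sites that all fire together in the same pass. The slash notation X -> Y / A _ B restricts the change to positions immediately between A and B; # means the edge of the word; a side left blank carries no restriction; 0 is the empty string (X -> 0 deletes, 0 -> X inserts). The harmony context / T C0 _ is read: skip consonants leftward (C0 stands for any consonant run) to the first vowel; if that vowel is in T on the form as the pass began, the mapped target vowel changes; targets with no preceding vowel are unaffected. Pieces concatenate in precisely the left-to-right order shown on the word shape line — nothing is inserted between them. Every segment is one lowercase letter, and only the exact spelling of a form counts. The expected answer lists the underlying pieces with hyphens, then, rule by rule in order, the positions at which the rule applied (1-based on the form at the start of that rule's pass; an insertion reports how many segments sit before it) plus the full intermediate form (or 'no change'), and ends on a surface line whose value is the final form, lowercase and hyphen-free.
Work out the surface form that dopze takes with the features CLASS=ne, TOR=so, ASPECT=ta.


underlying: dopze-ba-iti-r
1. e -> o, i -> u / B C0 _: fires at position(s) 5, 8: dopzobautir
2. f -> v, k -> g, p -> b, s -> z, t -> d / V _ V: fires at position(s) 9: dopzobaudir
3. 0 -> e / C _ C: inserts after position(s) 3: dopezobaudir
surface: dopezobaudir


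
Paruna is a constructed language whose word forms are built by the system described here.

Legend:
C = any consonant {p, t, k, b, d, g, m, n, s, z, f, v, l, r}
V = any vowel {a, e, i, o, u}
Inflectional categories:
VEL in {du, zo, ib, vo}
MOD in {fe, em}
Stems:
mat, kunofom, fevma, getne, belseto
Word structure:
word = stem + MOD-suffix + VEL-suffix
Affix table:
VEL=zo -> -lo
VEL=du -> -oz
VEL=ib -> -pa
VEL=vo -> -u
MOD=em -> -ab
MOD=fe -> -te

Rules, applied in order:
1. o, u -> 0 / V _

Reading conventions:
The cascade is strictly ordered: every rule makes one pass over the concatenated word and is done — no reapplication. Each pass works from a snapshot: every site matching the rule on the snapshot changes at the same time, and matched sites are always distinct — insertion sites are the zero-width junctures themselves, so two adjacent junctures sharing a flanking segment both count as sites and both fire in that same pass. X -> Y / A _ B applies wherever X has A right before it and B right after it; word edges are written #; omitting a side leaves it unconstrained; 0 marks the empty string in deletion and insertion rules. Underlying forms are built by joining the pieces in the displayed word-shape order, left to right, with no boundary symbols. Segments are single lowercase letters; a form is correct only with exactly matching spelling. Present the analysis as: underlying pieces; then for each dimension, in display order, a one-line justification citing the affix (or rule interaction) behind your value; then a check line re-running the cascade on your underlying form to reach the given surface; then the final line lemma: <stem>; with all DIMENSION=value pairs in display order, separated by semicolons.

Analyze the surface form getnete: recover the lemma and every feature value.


underlying: getne-te-u
VEL=vo - signalled by the affix -u
MOD=fe - signalled by the affix -te
check: getneteu -> getnete
lemma: getne; VEL=vo; MOD=fe


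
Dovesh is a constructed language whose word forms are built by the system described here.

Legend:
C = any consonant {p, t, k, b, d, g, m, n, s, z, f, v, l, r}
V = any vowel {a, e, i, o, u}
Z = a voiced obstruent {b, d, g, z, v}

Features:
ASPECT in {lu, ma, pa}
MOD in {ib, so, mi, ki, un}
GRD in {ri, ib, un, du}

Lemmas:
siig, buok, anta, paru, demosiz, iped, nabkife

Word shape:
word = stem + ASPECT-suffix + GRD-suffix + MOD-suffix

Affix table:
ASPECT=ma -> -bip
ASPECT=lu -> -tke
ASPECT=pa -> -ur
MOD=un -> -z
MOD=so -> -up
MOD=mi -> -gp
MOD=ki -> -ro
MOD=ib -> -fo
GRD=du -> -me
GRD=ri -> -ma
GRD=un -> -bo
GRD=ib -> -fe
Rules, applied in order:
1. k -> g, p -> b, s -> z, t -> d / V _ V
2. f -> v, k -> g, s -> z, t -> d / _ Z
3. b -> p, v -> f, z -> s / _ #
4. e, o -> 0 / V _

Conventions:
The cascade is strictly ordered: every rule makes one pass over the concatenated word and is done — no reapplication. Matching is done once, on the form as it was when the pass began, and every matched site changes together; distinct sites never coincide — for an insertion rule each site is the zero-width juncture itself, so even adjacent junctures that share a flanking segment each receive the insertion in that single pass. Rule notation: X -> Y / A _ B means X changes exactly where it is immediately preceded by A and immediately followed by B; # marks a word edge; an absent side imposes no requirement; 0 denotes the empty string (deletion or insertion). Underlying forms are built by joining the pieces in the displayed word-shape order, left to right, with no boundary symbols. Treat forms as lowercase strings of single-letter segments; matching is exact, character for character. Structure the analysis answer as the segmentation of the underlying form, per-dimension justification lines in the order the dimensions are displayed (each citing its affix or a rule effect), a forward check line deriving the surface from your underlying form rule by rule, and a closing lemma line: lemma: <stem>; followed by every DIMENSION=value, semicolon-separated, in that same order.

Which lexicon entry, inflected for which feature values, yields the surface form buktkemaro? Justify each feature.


underlying: buok-tke-ma-ro
ASPECT=lu - signalled by the affix -tke
MOD=ki - signalled by the affix -ro
GRD=ri - signalled by the affix -ma
check: buoktkemaro -> buoktkemaro -> buoktkemaro -> buoktkemaro -> buktkemaro
lemma: buok; ASPECT=lu; MOD=ki; GRD=ri


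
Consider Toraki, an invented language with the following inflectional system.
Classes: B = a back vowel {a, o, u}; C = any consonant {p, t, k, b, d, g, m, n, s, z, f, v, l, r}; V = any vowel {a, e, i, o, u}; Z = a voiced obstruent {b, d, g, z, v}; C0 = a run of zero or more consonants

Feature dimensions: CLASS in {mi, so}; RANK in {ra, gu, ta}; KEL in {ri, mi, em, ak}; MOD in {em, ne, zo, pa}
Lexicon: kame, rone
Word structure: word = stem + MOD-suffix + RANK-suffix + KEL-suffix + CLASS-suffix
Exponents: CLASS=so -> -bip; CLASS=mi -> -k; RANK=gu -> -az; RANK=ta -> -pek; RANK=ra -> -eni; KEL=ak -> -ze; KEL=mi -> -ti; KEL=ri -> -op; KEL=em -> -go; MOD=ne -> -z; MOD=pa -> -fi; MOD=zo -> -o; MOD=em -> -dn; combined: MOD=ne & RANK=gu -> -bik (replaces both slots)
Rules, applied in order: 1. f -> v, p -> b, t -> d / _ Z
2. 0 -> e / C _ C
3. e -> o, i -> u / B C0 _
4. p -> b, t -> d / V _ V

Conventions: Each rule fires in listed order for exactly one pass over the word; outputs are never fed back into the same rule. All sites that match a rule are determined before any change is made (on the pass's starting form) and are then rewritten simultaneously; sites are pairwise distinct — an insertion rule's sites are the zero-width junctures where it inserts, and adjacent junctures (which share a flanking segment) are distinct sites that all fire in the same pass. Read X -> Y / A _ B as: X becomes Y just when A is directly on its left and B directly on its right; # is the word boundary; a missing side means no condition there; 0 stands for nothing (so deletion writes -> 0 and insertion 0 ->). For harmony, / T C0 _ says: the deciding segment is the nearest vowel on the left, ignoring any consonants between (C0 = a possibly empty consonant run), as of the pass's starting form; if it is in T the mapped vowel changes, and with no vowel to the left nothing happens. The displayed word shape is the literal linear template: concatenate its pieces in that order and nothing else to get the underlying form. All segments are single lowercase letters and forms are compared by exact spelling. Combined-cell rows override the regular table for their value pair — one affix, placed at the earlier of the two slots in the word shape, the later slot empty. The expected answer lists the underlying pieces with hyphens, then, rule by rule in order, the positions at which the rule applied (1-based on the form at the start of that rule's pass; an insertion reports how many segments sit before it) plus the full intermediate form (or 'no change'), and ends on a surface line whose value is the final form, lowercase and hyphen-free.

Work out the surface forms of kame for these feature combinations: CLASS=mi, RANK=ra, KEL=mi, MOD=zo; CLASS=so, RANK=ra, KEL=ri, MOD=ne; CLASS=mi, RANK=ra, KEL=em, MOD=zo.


cell CLASS=mi, RANK=ra, KEL=mi, MOD=zo:
underlying: kame-o-eni-ti-k
1. f -> v, p -> b, t -> d / _ Z: no change
2. 0 -> e / C _ C: no change
3. e -> o, i -> u / B C0 _: fires at position(s) 4, 6: kamooonitik
4. p -> b, t -> d / V _ V: fires at position(s) 9: kamooonidik
surface: kamooonidik

cell CLASS=so, RANK=ra, KEL=ri, MOD=ne:
underlying: kame-z-eni-op-bip
1. f -> v, p -> b, t -> d / _ Z: fires at position(s) 10: kamezeniobbip
2. 0 -> e / C _ C: inserts after position(s) 10: kamezeniobebip
3. e -> o, i -> u / B C0 _: fires at position(s) 4, 11: kamozeniobobip
4. p -> b, t -> d / V _ V: no change
surface: kamozeniobobip

cell CLASS=mi, RANK=ra, KEL=em, MOD=zo:
underlying: kame-o-eni-go-k
1. f -> v, p -> b, t -> d / _ Z: no change
2. 0 -> e / C _ C: no change
3. e -> o, i -> u / B C0 _: fires at position(s) 4, 6: kamooonigok
4. p -> b, t -> d / V _ V: no change
surface: kamooonigok


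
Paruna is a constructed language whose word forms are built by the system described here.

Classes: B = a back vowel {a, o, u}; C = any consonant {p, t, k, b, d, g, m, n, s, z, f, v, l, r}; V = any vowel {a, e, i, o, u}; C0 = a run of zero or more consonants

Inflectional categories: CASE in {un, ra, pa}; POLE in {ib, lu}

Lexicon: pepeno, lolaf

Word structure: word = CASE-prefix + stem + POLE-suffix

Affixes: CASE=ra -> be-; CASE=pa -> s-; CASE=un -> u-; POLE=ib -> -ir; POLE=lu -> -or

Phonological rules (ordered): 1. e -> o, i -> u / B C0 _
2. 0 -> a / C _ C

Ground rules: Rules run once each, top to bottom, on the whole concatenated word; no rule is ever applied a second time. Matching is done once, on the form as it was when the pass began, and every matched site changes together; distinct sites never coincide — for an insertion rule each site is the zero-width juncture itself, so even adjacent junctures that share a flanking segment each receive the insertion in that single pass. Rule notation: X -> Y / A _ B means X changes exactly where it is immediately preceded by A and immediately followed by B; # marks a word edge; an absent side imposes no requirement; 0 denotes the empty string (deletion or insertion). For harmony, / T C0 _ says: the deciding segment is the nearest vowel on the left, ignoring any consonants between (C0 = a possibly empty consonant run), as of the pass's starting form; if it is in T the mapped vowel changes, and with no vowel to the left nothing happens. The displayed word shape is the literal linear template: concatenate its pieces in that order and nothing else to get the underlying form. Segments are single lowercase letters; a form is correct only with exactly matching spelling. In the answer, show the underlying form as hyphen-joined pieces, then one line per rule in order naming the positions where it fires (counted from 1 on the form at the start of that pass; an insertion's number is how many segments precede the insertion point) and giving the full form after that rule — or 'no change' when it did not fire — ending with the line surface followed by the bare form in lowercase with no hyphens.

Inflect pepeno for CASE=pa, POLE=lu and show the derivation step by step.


underlying: s-pepeno-or
1. e -> o, i -> u / B C0 _: no change
2. 0 -> a / C _ C: inserts after position(s) 1: sapepenoor
surface: sapepenoor


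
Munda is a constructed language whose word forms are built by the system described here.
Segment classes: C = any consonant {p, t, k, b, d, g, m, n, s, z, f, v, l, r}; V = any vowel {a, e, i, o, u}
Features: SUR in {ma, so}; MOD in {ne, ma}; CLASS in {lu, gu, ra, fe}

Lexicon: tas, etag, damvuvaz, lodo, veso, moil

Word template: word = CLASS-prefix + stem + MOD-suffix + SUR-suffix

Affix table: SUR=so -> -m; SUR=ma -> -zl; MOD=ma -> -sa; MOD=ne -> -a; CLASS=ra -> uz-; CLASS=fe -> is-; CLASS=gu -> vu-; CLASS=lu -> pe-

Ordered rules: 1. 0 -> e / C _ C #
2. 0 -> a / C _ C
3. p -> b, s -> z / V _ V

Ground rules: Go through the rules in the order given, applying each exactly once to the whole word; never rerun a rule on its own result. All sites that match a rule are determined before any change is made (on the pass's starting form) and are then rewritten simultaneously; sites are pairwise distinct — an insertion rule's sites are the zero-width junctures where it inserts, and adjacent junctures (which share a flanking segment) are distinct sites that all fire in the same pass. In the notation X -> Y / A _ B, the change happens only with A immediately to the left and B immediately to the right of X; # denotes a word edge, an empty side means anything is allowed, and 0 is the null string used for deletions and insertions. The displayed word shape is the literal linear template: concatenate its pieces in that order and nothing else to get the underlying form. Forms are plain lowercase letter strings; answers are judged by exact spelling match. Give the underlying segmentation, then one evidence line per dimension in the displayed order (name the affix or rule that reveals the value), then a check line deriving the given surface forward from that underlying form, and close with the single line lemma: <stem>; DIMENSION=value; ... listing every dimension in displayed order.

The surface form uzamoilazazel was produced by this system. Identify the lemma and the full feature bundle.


underlying: uz-moil-sa-zl
SUR=ma - signalled by the affix -zl
MOD=ma - signalled by the affix -sa
CLASS=ra - signalled by the affix uz-
check: uzmoilsazl -> uzmoilsazel -> uzamoilasazel -> uzamoilazazel
lemma: moil; SUR=ma; MOD=ma; CLASS=ra


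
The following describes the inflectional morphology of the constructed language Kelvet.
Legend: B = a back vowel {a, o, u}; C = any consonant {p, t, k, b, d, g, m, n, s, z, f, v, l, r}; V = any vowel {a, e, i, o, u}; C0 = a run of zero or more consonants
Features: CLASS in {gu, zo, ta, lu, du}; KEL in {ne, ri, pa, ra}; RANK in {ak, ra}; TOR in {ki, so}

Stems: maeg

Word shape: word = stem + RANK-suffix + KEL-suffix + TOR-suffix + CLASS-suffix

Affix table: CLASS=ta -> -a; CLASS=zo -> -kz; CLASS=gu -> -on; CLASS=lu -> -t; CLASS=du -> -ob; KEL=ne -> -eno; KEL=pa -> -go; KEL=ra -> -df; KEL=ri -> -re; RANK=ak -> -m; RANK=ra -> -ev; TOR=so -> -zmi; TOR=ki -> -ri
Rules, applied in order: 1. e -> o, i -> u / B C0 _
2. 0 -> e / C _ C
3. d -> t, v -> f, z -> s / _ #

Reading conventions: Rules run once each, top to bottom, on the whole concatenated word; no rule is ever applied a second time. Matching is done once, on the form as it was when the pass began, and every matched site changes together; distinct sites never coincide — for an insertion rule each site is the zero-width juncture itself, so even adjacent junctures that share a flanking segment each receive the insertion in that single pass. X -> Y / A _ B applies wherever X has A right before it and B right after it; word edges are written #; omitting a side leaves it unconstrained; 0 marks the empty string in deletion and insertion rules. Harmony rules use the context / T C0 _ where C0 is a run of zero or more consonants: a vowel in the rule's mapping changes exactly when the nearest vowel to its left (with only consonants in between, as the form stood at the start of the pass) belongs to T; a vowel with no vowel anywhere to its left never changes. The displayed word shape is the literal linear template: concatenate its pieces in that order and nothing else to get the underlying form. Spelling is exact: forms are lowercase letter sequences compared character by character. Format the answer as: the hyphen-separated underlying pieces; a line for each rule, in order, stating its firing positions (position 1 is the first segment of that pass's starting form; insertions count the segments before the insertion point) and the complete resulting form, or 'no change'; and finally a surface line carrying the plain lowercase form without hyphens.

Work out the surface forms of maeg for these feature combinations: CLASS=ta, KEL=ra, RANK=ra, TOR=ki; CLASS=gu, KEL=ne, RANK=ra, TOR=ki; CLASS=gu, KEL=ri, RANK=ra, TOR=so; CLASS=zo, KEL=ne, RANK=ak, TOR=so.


cell CLASS=ta, KEL=ra, RANK=ra, TOR=ki:
underlying: maeg-ev-df-ri-a
1. e -> o, i -> u / B C0 _: fires at position(s) 3: maogevdfria
2. 0 -> e / C _ C: inserts after position(s) 6, 7, 8: maogevedeferia
3. d -> t, v -> f, z -> s / _ #: no change
surface: maogevedeferia

cell CLASS=gu, KEL=ne, RANK=ra, TOR=ki:
underlying: maeg-ev-eno-ri-on
1. e -> o, i -> u / B C0 _: fires at position(s) 3, 11: maogevenoruon
2. 0 -> e / C _ C: no change
3. d -> t, v -> f, z -> s / _ #: no change
surface: maogevenoruon

cell CLASS=gu, KEL=ri, RANK=ra, TOR=so:
underlying: maeg-ev-re-zmi-on
1. e -> o, i -> u / B C0 _: fires at position(s) 3: maogevrezmion
2. 0 -> e / C _ C: inserts after position(s) 6, 9: maogeverezemion
3. d -> t, v -> f, z -> s / _ #: no change
surface: maogeverezemion

cell CLASS=zo, KEL=ne, RANK=ak, TOR=so:
underlying: maeg-m-eno-zmi-kz
1. e -> o, i -> u / B C0 _: fires at position(s) 3, 11: maogmenozmukz
2. 0 -> e / C _ C: inserts after position(s) 4, 9, 12: maogemenozemukez
3. d -> t, v -> f, z -> s / _ #: fires at position(s) 16: maogemenozemukes
surface: maogemenozemukes
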